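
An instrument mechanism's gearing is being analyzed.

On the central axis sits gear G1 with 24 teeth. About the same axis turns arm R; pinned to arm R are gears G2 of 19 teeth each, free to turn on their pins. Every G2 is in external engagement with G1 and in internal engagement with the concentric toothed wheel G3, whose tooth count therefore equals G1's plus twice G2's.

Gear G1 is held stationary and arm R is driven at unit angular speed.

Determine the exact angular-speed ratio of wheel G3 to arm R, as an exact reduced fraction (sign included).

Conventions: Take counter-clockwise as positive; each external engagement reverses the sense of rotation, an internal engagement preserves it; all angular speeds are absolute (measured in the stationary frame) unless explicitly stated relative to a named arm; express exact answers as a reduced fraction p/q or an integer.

43/31

topology: planetary set — G1 24T / G2 19T / G3 62T, arm = carrier (Willis)
ring teeth: 24 + 2·19 = 62
24(ω_sun−ω_arm) = −62(ω_ring−ω_arm),  ω_sun = 0, ω_arm = 1
ω_ring = 1 − (24/62)(0−1) = 43/31
ω_out/ω_in = 43/31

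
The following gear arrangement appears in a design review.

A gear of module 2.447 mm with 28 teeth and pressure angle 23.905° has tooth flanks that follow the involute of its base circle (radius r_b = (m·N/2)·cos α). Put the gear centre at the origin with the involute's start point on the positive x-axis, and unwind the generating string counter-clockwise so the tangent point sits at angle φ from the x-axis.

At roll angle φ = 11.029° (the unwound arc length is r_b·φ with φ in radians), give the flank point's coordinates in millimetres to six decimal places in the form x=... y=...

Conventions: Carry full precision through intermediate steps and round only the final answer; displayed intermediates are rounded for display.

single-mesh involute tooth geometry (28T wheel at module 2.447)
pitch radius r_p = m·N/2 = 2.447·28/2 = 34.258000
base radius r_b = r_p·cos α = 34.258000·cos 23.905° = 31.319301
roll angle φ = 11.029° = 0.19249236 rad
x = r_b·(cos φ + φ·sin φ) = 31.894179
y = r_b·(sin φ − φ·cos φ) = 0.074186

x=31.894179 y=0.074186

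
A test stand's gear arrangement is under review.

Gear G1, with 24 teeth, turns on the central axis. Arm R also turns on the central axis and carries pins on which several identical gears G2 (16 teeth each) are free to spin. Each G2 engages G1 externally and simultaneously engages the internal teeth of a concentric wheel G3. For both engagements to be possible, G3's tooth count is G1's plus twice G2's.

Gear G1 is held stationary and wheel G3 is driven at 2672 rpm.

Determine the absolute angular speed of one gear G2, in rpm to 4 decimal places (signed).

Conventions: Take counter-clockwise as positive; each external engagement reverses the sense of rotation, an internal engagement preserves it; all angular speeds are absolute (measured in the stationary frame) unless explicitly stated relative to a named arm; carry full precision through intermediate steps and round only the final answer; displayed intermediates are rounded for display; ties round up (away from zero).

+4676.0000 rpm

recognized (axles ride arm R): planetary set, 24/16/56 teeth
normalise by the input: solve with ω_ring = 1, then scale by 2672 rpm
ring teeth: 24 + 2·16 = 56
24(ω_sun−ω_arm) = −56(ω_ring−ω_arm),  ω_sun = 0, ω_ring = 1
24(0−ω_arm) = −56(1−ω_arm)  ⇒  80·ω_arm = 56  ⇒  ω_arm = 7/10
sun–planet mesh: 24·(0−7/10) = −16·(ω_p−ω_arm)  ⇒  ω_p−ω_arm = 21/20
ω_p = 7/10 + 21/20 = 7/4
scale: ω_p = 7/4 × 2672 rpm = +4676.0000 rpm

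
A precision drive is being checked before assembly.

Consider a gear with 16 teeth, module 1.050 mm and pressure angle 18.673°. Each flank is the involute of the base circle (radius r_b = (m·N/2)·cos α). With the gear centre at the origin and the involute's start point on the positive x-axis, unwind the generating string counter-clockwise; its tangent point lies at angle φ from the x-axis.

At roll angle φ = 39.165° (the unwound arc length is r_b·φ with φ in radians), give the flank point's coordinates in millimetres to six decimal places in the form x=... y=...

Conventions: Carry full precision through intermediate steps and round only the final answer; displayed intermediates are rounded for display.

topology: single-mesh involute geometry — m = 1.050, N = 16
pitch radius r_p = m·N/2 = 1.050·16/2 = 8.400000
base radius r_b = r_p·cos α = 8.400000·cos 18.673° = 7.957835
roll angle φ = 39.165° = 0.68355820 rad
x = r_b·(cos φ + φ·sin φ) = 9.605389
y = r_b·(sin φ − φ·cos φ) = 0.808296

x=9.605389 y=0.808296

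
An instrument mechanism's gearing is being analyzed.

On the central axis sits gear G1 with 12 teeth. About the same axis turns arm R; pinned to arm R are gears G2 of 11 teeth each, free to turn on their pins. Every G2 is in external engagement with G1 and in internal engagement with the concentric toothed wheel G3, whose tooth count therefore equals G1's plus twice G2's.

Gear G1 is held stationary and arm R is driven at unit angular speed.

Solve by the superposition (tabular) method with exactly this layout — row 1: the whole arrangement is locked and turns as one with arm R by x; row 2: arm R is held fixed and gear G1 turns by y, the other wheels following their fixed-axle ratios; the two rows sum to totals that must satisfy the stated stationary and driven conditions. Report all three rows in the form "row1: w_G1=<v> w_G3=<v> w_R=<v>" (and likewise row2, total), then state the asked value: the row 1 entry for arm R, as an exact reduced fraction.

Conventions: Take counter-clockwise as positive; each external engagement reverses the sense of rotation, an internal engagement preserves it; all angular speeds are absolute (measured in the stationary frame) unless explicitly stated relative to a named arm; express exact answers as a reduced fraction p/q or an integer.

row1: w_G1=1 w_G3=1 w_R=1
row2: w_G1=-1 w_G3=6/17 w_R=0
total: w_G1=0 w_G3=23/17 w_R=1
asked value: 1

topology: planetary set — G1 12T / G2 11T / G3 34T, arm = carrier (Willis)
row 1 — lock + rotate with arm: ω_sun = ω_ring = ω_arm = x
row 2 (arm held, sun turns y): ω_ring = −(12/34)·y, ω_arm = 0
boundary: total ω_sun = x + y = 0 and total ω_arm = x = 1  ⇒  y = -1, x = 1
row 2 ring = −(12/34)·(-1) = 6/17
totals (row 1 + row 2): sun 1 + (-1) = 0, ring 1 + 6/17 = 23/17, arm 1 + 0 = 1
asked cell (row1, arm) = 1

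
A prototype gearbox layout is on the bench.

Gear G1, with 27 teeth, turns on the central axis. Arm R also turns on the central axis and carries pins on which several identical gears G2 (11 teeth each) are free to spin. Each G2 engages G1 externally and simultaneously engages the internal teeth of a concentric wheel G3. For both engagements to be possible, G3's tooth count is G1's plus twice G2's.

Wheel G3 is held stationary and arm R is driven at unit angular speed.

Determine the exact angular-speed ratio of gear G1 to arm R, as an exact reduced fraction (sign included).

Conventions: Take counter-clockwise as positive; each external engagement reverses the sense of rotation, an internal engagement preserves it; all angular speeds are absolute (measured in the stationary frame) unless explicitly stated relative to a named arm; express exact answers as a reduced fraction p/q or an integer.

topology: planetary set — G1 27T / G2 11T / G3 49T, arm = carrier (Willis)
ring teeth: 27 + 2·11 = 49
27(ω_sun−ω_arm) = −49(ω_ring−ω_arm),  ω_ring = 0, ω_arm = 1
ω_sun = 1 − (49/27)(0−1) = 76/27
ω_out/ω_in = 76/27

76/27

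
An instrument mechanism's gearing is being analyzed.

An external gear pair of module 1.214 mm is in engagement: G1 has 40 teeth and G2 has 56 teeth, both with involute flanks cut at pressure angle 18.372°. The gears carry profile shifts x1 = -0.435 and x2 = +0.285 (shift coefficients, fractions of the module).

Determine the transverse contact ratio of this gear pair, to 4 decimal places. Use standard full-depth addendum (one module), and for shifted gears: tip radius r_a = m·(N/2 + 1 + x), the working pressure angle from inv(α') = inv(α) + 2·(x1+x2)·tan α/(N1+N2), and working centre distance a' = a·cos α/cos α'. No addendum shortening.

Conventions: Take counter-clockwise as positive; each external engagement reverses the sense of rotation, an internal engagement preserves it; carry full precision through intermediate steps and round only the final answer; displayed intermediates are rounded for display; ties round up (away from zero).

topology: single-mesh involute geometry — m = 1.214, 40T/56T pair
base radii: r_b1 = 23.042452, r_b2 = 32.259433
tip radii: r_a1 = 24.965910, r_a2 = 35.551990
inv(α') = inv(18.372°) + 2·(-0.435+0.285)·tan α/(40+56) = 0.01042330  ⇒  α' = 17.81501°
a' = a·cos α / cos α' = 58.2720·cos 18.372°/cos 17.81501° = 58.087209
action lengths: √(r_a1²−r_b1²) = 9.609478, √(r_a2²−r_b2²) = 14.942322
base pitch p_b = π·m·cos α = 3.619500
CR = (9.609478 + 14.942322 − 58.087209·sin 17.81501°)/3.619500 = 1.873276
contact ratio ≈ 1.8733

1.8733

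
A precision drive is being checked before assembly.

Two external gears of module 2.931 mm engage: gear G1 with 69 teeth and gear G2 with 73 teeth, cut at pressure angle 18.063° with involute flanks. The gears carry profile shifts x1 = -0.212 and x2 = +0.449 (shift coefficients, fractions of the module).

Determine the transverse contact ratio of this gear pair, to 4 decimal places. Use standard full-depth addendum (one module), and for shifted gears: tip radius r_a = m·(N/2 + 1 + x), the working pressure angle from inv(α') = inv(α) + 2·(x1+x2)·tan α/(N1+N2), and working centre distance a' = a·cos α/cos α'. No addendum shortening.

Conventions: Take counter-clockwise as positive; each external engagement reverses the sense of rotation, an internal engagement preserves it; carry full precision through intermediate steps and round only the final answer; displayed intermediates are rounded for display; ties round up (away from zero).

1.8820

topology: single-mesh involute geometry — m = 2.931, 69T/73T pair
base radii: r_b1 = 96.135943, r_b2 = 101.709041
tip radii: r_a1 = 103.429128, r_a2 = 111.228519
inv(α') = inv(18.063°) + 2·(-0.212+0.449)·tan α/(69+73) = 0.01196560  ⇒  α' = 18.63013°
a' = a·cos α / cos α' = 208.1010·cos 18.063°/cos 18.63013° = 208.785212
action lengths: √(r_a1²−r_b1²) = 38.150558, √(r_a2²−r_b2²) = 45.022821
base pitch p_b = π·m·cos α = 8.754202
CR = (38.150558 + 45.022821 − 208.785212·sin 18.63013°)/8.754202 = 1.881993
contact ratio ≈ 1.8820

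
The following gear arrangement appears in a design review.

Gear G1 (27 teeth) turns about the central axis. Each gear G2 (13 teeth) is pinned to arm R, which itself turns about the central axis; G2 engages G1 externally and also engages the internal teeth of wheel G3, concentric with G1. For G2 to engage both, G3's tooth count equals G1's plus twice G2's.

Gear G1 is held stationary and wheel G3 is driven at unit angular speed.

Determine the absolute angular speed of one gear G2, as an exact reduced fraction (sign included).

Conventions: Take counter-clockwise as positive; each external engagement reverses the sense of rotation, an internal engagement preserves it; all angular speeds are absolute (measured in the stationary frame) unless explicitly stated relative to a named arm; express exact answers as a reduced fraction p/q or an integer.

recognized (axles ride arm R): planetary set, 27/13/53 teeth
ring teeth: 27 + 2·13 = 53
27(ω_sun−ω_arm) = −53(ω_ring−ω_arm),  ω_sun = 0, ω_ring = 1
27(0−ω_arm) = −53(1−ω_arm)  ⇒  80·ω_arm = 53  ⇒  ω_arm = 53/80
sun–planet mesh: 27·(0−53/80) = −13·(ω_p−ω_arm)  ⇒  ω_p−ω_arm = 1431/1040
ω_p = 53/80 + 1431/1040 = 53/26
exact speed ratio = 53/26

53/26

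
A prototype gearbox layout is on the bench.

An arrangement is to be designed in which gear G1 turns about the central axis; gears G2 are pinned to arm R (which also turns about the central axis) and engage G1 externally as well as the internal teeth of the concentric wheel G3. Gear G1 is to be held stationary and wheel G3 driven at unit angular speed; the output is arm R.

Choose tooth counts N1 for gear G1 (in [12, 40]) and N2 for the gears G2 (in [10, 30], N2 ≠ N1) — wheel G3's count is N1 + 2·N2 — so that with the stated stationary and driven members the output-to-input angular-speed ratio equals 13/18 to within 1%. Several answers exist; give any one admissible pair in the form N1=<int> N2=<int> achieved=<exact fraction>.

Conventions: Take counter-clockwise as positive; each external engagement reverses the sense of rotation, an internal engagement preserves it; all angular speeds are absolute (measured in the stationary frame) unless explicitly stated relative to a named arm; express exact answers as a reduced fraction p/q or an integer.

design class (target 13/18): planetary set
Willis with ω_sun = 0: ω_arm/ω_ring = N3/(N1+N3); set equal to 13/18  ⇒  N3/N1 = (13/18)/(1 − 13/18) = 13/5
N3 = N1 + 2·N2  ⇒  N2/N1 = (N3/N1 − 1)/2 = (13/5 − 1)/2 = 4/5
smallest multiple with N1 ≥ 12 and N2 ≥ 10: k = 3  ⇒  N1 = 3·5 = 15, N2 = 3·4 = 12 (N1 ≤ 40, N2 ≤ 30, N2 ≠ N1 ✓), N3 = 15 + 2·12 = 39
check: N3/(N1+N3) with N1 = 15, N3 = 39 gives 13/18; |achieved − target| = 0 ≤ 13/1800 ✓

N1=15 N2=12 achieved=13/18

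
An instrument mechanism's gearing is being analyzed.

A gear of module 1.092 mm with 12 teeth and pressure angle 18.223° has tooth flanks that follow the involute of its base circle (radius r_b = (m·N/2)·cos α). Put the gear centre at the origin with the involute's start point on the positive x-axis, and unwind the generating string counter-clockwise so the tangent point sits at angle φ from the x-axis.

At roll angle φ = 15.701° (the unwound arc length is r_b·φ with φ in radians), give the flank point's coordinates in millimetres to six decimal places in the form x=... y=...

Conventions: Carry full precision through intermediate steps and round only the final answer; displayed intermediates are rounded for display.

x=6.452698 y=0.042370

single-mesh involute tooth geometry (12T wheel at module 1.092)
pitch radius r_p = m·N/2 = 1.092·12/2 = 6.552000
base radius r_b = r_p·cos α = 6.552000·cos 18.223° = 6.223395
roll angle φ = 15.701° = 0.27403415 rad
x = r_b·(cos φ + φ·sin φ) = 6.452698
y = r_b·(sin φ − φ·cos φ) = 0.042370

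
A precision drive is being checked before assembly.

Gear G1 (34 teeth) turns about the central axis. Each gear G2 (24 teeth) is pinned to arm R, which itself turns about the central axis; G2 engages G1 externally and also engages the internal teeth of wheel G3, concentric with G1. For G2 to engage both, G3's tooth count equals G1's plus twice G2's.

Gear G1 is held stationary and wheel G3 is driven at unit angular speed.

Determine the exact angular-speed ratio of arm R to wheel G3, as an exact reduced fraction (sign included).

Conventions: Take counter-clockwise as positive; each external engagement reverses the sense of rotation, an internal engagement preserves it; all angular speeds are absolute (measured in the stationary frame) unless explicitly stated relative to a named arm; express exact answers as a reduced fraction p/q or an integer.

41/58

class = planetary set [G3 = 34+2·24 = 82; Willis about the carrier]
ring teeth: 34 + 2·24 = 82
34(ω_sun−ω_arm) = −82(ω_ring−ω_arm),  ω_sun = 0, ω_ring = 1
34(0−ω_arm) = −82(1−ω_arm)  ⇒  116·ω_arm = 82  ⇒  ω_arm = 41/58
ω_out/ω_in = 41/58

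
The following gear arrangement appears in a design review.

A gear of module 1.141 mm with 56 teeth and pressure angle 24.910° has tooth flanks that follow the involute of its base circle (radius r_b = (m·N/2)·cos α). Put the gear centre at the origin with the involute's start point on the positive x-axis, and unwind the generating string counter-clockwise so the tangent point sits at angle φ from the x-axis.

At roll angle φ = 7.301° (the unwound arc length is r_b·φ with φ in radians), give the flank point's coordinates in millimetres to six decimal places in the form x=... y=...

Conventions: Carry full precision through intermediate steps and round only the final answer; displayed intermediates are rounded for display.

x=29.210188 y=0.019952

recognized (one wheel, involute flank): single-mesh tooth geometry, m = 1.141, N = 56
pitch radius r_p = m·N/2 = 1.141·56/2 = 31.948000
base radius r_b = r_p·cos α = 31.948000·cos 24.910° = 28.975894
roll angle φ = 7.301° = 0.12742649 rad
x = r_b·(cos φ + φ·sin φ) = 29.210188
y = r_b·(sin φ − φ·cos φ) = 0.019952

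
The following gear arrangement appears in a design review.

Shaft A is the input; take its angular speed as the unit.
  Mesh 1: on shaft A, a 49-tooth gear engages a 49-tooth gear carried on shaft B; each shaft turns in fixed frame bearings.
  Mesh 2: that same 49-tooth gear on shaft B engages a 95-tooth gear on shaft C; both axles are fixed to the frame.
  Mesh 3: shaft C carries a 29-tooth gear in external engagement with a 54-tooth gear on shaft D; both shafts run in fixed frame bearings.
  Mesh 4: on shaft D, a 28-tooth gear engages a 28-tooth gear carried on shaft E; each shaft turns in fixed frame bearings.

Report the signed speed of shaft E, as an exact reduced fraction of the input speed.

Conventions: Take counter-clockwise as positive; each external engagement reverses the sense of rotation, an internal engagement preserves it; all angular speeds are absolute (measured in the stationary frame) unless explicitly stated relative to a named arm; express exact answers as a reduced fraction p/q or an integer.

4-mesh fixed-axis compound train (all bearings frame-fixed)
mesh 1 [49T→49T]: |ω|/ω_in = 1×49/49 = 1, sense flips to −
mesh 2 [49T→95T]: |ω|/ω_in = 1×49/95 = 49/95, sense flips to +
mesh 3 [29T→54T]: |ω|/ω_in = (49/95)×29/54 = 1421/5130, sense flips to −
mesh 4 [28T→28T]: |ω|/ω_in = (1421/5130)×28/28 = 1421/5130, sense flips to +
signed output speed (× input speed) = 1421/5130

1421/5130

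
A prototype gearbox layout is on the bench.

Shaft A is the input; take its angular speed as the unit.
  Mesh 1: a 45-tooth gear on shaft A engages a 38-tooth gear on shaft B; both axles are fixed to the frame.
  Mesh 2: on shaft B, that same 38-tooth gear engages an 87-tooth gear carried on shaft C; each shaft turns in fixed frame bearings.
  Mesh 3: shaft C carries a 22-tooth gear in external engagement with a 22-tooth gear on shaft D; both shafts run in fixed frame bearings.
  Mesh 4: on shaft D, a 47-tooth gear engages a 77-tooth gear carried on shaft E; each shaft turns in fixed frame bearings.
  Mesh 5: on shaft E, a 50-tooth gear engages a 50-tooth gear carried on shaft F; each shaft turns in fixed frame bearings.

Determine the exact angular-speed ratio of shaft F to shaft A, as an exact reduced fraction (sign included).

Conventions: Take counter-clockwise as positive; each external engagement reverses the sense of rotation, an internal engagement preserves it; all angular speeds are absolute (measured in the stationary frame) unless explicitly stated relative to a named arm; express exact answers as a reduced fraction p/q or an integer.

-705/2233

class = fixed-axis compound train [5 meshes; 5 ratios multiply, 5 sense flips]
mesh 1 [45T→38T]: running ratio 45/38, sense −
mesh 2 [38T→87T]: running ratio 15/29, sense +
mesh 3 [22T→22T]: running ratio 15/29, sense −
mesh 4 [47T→77T]: running ratio 705/2233, sense +
mesh 5 [50T→50T]: running ratio 705/2233, sense −
ω_out/ω_in = -705/2233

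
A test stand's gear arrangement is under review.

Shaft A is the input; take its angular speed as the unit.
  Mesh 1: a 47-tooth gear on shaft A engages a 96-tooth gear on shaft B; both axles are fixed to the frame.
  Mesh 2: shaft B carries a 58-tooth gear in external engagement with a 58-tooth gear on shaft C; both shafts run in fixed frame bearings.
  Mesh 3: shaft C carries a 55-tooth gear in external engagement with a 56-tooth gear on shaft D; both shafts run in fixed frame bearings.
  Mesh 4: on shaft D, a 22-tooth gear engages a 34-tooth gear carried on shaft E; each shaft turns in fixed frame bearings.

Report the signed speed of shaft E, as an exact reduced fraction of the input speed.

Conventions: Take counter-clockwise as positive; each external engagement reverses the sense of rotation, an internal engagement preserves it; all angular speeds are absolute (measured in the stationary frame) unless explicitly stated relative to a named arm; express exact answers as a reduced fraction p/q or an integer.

28435/91392

4-mesh fixed-axis compound train (all bearings frame-fixed)
mesh 1 [47T→96T]: |ω|/ω_in = 1×47/96 = 47/96, sense flips to −
mesh 2 [58T→58T]: |ω|/ω_in = (47/96)×58/58 = 47/96, sense flips to +
mesh 3 [55T→56T]: |ω|/ω_in = (47/96)×55/56 = 2585/5376, sense flips to −
mesh 4 [22T→34T]: |ω|/ω_in = (2585/5376)×22/34 = 28435/91392, sense flips to +
signed output speed (× input speed) = 28435/91392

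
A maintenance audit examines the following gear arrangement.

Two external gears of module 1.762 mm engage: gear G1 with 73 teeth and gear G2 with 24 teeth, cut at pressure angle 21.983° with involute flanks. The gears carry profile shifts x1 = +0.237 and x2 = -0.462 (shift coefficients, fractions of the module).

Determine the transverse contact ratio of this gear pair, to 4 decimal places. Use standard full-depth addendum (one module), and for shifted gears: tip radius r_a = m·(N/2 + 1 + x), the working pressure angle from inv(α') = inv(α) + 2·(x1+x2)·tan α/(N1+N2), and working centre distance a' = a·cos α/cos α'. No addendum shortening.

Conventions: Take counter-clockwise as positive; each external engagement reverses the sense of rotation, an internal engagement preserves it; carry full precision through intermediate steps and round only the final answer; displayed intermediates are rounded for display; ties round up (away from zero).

1.6924

class = single-mesh tooth geometry [involute pair 73T × 24T, m = 1.762]
base radii: r_b1 = 59.637121, r_b2 = 19.606725
tip radii: r_a1 = 66.492594, r_a2 = 22.091956
inv(α') = inv(21.983°) + 2·(+0.237-0.462)·tan α/(73+24) = 0.01813265  ⇒  α' = 21.30154°
a' = a·cos α / cos α' = 85.4570·cos 21.983°/cos 21.30154° = 85.054652
action lengths: √(r_a1²−r_b1²) = 29.405422, √(r_a2²−r_b2²) = 10.179925
base pitch p_b = π·m·cos α = 5.133029
CR = (29.405422 + 10.179925 − 85.054652·sin 21.30154°)/5.133029 = 1.692376
contact ratio ≈ 1.6924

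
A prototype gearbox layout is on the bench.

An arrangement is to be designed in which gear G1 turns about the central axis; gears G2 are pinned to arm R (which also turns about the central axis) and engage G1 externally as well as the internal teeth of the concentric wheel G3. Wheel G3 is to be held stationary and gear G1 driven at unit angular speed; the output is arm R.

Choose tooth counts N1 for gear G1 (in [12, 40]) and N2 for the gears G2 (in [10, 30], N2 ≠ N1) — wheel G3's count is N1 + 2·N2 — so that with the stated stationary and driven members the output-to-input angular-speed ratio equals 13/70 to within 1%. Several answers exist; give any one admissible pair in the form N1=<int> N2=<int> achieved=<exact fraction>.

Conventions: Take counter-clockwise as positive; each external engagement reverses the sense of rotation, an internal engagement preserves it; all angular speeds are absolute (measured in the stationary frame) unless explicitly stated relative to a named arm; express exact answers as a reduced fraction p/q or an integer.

N1=13 N2=22 achieved=13/70

design class (target 13/70): planetary set
Willis with ω_ring = 0: ω_arm/ω_sun = N1/(N1+N3); set equal to 13/70  ⇒  N3/N1 = 1/(13/70) − 1 = 57/13
N3 = N1 + 2·N2  ⇒  N2/N1 = (N3/N1 − 1)/2 = (57/13 − 1)/2 = 22/13
smallest multiple with N1 ≥ 12 and N2 ≥ 10: k = 1  ⇒  N1 = 1·13 = 13, N2 = 1·22 = 22 (N1 ≤ 40, N2 ≤ 30, N2 ≠ N1 ✓), N3 = 13 + 2·22 = 57
check: N1/(N1+N3) with N1 = 13, N3 = 57 gives 13/70; |achieved − target| = 0 ≤ 13/7000 ✓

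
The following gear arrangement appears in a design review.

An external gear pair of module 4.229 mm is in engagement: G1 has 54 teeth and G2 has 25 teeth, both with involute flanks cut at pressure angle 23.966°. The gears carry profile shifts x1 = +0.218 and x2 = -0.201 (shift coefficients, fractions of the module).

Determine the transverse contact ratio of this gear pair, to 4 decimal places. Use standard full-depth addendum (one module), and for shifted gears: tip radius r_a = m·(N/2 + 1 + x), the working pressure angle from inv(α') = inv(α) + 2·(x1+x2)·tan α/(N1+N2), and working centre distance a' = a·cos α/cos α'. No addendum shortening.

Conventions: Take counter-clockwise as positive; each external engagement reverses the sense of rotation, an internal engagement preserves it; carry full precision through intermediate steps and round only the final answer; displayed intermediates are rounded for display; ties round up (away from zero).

1.5394

topology: single-mesh involute geometry — m = 4.229, 54T/25T pair
base radii: r_b1 = 104.338902, r_b2 = 48.305047
tip radii: r_a1 = 119.333922, r_a2 = 56.241471
inv(α') = inv(23.966°) + 2·(+0.218-0.201)·tan α/(54+25) = 0.02642353  ⇒  α' = 24.02133°
a' = a·cos α / cos α' = 167.0455·cos 23.966°/cos 24.02133° = 167.117315
action lengths: √(r_a1²−r_b1²) = 57.913543, √(r_a2²−r_b2²) = 28.804956
base pitch p_b = π·m·cos α = 12.140383
CR = (57.913543 + 28.804956 − 167.117315·sin 24.02133°)/12.140383 = 1.539402
contact ratio ≈ 1.5394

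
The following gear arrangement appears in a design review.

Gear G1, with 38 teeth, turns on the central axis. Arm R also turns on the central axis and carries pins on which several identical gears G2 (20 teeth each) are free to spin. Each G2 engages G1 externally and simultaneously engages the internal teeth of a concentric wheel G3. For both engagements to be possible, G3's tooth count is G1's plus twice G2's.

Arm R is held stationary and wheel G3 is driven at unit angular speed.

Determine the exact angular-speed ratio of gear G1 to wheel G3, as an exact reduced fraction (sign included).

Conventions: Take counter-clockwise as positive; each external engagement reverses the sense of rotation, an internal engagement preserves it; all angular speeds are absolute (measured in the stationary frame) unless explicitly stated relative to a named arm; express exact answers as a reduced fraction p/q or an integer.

recognized (axles ride arm R): planetary set, 38/20/78 teeth
ring teeth: 38 + 2·20 = 78
38(ω_sun−ω_arm) = −78(ω_ring−ω_arm),  ω_arm = 0, ω_ring = 1
ω_sun = 0 − (78/38)(1−0) = -39/19
ω_out/ω_in = -39/19

-39/19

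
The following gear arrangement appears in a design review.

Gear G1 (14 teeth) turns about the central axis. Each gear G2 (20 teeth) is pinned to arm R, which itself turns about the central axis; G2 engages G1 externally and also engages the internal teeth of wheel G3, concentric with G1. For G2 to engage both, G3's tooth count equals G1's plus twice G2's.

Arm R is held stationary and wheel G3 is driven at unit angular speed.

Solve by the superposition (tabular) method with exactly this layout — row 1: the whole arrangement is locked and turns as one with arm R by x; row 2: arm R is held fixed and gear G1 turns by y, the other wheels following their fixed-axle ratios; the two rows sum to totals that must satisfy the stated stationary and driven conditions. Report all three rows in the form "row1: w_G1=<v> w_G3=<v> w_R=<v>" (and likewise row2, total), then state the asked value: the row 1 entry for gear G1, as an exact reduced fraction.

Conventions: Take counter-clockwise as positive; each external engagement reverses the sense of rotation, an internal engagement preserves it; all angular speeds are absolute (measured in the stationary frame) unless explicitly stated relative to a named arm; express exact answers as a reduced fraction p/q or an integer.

planetary set (14T centre, 20T on arm, 54T internal) — Willis relation
row 1 — lock + rotate with arm: ω_sun = ω_ring = ω_arm = x
row 2 — arm fixed, fixed-axis ratios: sun y, ring −(14/54)·y, arm 0
boundary: total ω_arm = x = 0 and total ω_ring = x − (14/54)·y = 1  ⇒  y = -27/7, x = 0
row 2 ring = −(14/54)·(-27/7) = 1
totals (row 1 + row 2): sun 0 + (-27/7) = -27/7, ring 0 + 1 = 1, arm 0 + 0 = 0
asked cell (row1, sun) = 0

row1: w_G1=0 w_G3=0 w_R=0
row2: w_G1=-27/7 w_G3=1 w_R=0
total: w_G1=-27/7 w_G3=1 w_R=0
asked value: 0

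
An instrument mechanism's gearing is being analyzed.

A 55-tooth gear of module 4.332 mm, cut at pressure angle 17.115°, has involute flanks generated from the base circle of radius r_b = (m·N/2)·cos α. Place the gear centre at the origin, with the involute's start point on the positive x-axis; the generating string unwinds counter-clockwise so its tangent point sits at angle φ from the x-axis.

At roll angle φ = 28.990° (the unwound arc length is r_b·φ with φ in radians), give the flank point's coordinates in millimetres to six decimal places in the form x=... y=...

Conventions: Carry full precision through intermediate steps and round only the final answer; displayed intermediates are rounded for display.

x=127.508630 y=4.791222

class = single-mesh tooth geometry [base-circle involute, m = 4.332, 55T]
pitch radius r_p = m·N/2 = 4.332·55/2 = 119.130000
base radius r_b = r_p·cos α = 119.130000·cos 17.115° = 113.854447
roll angle φ = 28.990° = 0.50597095 rad
x = r_b·(cos φ + φ·sin φ) = 127.508630
y = r_b·(sin φ − φ·cos φ) = 4.791222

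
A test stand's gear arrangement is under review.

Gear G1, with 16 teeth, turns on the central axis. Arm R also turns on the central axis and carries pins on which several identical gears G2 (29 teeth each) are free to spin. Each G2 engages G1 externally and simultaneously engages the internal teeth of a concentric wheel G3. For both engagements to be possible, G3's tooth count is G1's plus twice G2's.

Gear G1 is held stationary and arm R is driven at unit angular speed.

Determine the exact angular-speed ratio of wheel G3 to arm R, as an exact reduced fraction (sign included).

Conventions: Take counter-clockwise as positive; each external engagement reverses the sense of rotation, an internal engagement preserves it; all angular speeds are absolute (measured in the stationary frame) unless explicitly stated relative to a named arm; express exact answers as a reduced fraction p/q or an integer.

planetary set (16T centre, 29T on arm, 74T internal) — Willis relation
ring teeth: 16 + 2·29 = 74
16(ω_sun−ω_arm) = −74(ω_ring−ω_arm),  ω_sun = 0, ω_arm = 1
ω_ring = 1 − (16/74)(0−1) = 45/37
ω_out/ω_in = 45/37

45/37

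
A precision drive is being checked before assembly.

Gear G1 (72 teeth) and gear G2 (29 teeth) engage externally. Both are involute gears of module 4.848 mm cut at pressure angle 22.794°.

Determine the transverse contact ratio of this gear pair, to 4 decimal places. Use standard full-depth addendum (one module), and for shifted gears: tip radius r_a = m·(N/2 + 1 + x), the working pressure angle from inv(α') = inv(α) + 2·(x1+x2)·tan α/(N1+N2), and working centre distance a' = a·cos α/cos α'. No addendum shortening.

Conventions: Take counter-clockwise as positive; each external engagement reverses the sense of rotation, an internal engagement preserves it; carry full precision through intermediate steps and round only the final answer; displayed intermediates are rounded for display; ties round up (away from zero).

1.6011

single-mesh involute tooth geometry (72T engaging 29T at module 4.848)
base radii: r_b1 = 160.898014, r_b2 = 64.806144
tip radii: r_a1 = 179.376000, r_a2 = 75.144000
no profile shift: α' = α, a' = a
action lengths: √(r_a1²−r_b1²) = 79.294253, √(r_a2²−r_b2²) = 38.036619
base pitch p_b = π·m·cos α = 14.041000
CR = (79.294253 + 38.036619 − 244.824000·sin 22.79400°)/14.041000 = 1.601125
contact ratio ≈ 1.6011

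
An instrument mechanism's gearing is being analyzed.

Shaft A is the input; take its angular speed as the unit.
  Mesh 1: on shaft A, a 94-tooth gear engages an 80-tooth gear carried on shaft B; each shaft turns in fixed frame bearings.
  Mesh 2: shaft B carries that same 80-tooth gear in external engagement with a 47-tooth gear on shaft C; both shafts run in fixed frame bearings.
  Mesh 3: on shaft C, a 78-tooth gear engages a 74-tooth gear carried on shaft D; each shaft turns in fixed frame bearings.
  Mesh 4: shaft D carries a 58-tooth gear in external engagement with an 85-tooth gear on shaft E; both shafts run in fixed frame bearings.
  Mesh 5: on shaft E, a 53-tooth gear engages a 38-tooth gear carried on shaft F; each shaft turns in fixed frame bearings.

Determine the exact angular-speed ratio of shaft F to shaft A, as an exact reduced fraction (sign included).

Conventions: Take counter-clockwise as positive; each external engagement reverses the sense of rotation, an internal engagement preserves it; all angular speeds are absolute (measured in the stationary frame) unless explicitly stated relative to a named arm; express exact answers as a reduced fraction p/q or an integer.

-119886/59755

class = fixed-axis compound train [5 meshes; 5 ratios multiply, 5 sense flips]
mesh 1 [94T→80T]: running ratio 47/40, sense −
mesh 2 [80T→47T]: running ratio 2, sense +
mesh 3 [78T→74T]: running ratio 78/37, sense −
mesh 4 [58T→85T]: running ratio 4524/3145, sense +
mesh 5 [53T→38T]: running ratio 119886/59755, sense −
ω_out/ω_in = -119886/59755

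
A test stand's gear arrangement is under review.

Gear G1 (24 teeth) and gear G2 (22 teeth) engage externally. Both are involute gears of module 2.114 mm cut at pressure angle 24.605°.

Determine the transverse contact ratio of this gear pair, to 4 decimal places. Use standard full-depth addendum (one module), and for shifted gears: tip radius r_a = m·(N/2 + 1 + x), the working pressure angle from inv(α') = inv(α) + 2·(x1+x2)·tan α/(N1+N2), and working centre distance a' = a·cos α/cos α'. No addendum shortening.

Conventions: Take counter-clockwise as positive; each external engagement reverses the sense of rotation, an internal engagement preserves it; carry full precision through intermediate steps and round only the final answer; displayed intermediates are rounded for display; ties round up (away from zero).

1.4437

recognized (one external pair, fixed centres): single-mesh tooth geometry, m = 2.114, N1 = 24, N2 = 22
base radii: r_b1 = 23.064580, r_b2 = 21.142532
tip radii: r_a1 = 27.482000, r_a2 = 25.368000
no profile shift: α' = α, a' = a
action lengths: √(r_a1²−r_b1²) = 14.942740, √(r_a2²−r_b2²) = 14.018872
base pitch p_b = π·m·cos α = 6.038293
CR = (14.942740 + 14.018872 − 48.622000·sin 24.60500°)/6.038293 = 1.443678
contact ratio ≈ 1.4437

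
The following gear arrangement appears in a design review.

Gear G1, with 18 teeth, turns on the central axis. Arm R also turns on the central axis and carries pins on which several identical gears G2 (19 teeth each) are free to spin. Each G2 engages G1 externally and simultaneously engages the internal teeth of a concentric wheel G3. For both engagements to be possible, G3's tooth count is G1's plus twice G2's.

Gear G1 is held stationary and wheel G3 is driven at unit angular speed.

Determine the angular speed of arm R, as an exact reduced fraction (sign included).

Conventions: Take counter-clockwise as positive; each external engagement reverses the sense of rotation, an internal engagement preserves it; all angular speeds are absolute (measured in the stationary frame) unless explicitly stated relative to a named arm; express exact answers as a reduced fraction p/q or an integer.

28/37

recognized (axles ride arm R): planetary set, 18/19/56 teeth
ring teeth: 18 + 2·19 = 56
18(ω_sun−ω_arm) = −56(ω_ring−ω_arm),  ω_sun = 0, ω_ring = 1
18(0−ω_arm) = −56(1−ω_arm)  ⇒  74·ω_arm = 56  ⇒  ω_arm = 28/37
exact speed ratio = 28/37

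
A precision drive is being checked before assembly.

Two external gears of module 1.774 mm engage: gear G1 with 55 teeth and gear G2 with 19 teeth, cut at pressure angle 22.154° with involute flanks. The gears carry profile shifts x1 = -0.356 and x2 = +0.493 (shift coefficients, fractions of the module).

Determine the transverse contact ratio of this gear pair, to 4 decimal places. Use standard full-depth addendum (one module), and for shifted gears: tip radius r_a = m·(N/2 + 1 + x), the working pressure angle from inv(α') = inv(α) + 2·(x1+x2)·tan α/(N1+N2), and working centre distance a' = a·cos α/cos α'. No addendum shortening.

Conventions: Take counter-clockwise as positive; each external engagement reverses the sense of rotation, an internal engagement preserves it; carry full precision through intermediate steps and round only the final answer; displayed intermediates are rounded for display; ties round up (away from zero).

class = single-mesh tooth geometry [involute pair 55T × 19T, m = 1.774]
base radii: r_b1 = 45.183381, r_b2 = 15.608804
tip radii: r_a1 = 49.927456, r_a2 = 19.501582
inv(α') = inv(22.154°) + 2·(-0.356+0.493)·tan α/(55+19) = 0.02200353  ⇒  α' = 22.66201°
a' = a·cos α / cos α' = 65.6380·cos 22.154°/cos 22.66201° = 65.878411
action lengths: √(r_a1²−r_b1²) = 21.241774, √(r_a2²−r_b2²) = 11.690891
base pitch p_b = π·m·cos α = 5.161737
CR = (21.241774 + 11.690891 − 65.878411·sin 22.66201°)/5.161737 = 1.462703
contact ratio ≈ 1.4627

1.4627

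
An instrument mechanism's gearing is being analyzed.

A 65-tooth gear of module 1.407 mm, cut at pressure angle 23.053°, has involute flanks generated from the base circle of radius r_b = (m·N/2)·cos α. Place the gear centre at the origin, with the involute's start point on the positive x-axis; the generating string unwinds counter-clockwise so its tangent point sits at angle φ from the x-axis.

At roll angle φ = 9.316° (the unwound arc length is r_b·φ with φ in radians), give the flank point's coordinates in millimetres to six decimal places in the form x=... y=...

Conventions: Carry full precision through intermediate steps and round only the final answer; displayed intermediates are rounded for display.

x=42.628351 y=0.060129

class = single-mesh tooth geometry [base-circle involute, m = 1.407, 65T]
pitch radius r_p = m·N/2 = 1.407·65/2 = 45.727500
base radius r_b = r_p·cos α = 45.727500·cos 23.053° = 42.075840
roll angle φ = 9.316° = 0.16259487 rad
x = r_b·(cos φ + φ·sin φ) = 42.628351
y = r_b·(sin φ − φ·cos φ) = 0.060129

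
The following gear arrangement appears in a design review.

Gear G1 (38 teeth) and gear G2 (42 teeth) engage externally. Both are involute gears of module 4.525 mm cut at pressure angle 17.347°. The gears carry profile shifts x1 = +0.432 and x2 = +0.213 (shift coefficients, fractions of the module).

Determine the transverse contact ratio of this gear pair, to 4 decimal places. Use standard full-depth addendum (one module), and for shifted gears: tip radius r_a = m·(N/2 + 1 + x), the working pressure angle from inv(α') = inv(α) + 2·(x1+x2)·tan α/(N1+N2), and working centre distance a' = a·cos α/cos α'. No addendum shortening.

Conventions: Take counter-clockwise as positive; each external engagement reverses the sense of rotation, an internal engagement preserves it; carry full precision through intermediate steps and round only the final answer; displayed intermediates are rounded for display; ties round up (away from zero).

class = single-mesh tooth geometry [involute pair 38T × 42T, m = 4.525]
base radii: r_b1 = 82.064560, r_b2 = 90.702934
tip radii: r_a1 = 92.454800, r_a2 = 100.513825
inv(α') = inv(17.347°) + 2·(+0.432+0.213)·tan α/(38+42) = 0.01464006  ⇒  α' = 19.88496°
a' = a·cos α / cos α' = 181.0000·cos 17.347°/cos 19.88496° = 183.721436
action lengths: √(r_a1²−r_b1²) = 42.582838, √(r_a2²−r_b2²) = 43.312893
base pitch p_b = π·m·cos α = 13.569127
CR = (42.582838 + 43.312893 − 183.721436·sin 19.88496°)/13.569127 = 1.724950
contact ratio ≈ 1.7249

1.7249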